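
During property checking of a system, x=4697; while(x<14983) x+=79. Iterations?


Step 1: x goes from 4697 toward 14983 by 79; the body runs while x<14983, so iterations = ceil((bound-start)/step)
Step 2: Distance=10286
Step 3: ceil(10286/79)=131

131


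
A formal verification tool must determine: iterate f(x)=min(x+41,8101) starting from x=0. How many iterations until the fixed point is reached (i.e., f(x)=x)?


Step 1: x=0, cap=8101, increment=41
Step 2: x grows by 41 each step until capped at 8101; fixed point is x=8101
Step 3: iterations = ceil(8101/41) = 198

198


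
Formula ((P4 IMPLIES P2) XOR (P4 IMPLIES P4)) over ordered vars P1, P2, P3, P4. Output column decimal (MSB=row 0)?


Formula: ((P4 IMPLIES P2) XOR (P4 IMPLIES P4)) over P1, P2, P3, P4 (16 rows)
Evaluate each row (bits = P1,P2,P3,P4, MSB first):
  row 0 [0000]: ((0 IMPLIES 0) XOR (0 IMPLIES 0)) -> 0
  row 1 [0001]: ((1 IMPLIES 0) XOR (1 IMPLIES 1)) -> 1
  row 2 [0010]: ((0 IMPLIES 0) XOR (0 IMPLIES 0)) -> 0
  row 3 [0011]: ((1 IMPLIES 0) XOR (1 IMPLIES 1)) -> 1
  row 4 [0100]: ((0 IMPLIES 1) XOR (0 IMPLIES 0)) -> 0
  row 5 [0101]: ((1 IMPLIES 1) XOR (1 IMPLIES 1)) -> 0
  row 6 [0110]: ((0 IMPLIES 1) XOR (0 IMPLIES 0)) -> 0
  row 7 [0111]: ((1 IMPLIES 1) XOR (1 IMPLIES 1)) -> 0
  row 8 [1000]: ((0 IMPLIES 0) XOR (0 IMPLIES 0)) -> 0
  row 9 [1001]: ((1 IMPLIES 0) XOR (1 IMPLIES 1)) -> 1
  row 10 [1010]: ((0 IMPLIES 0) XOR (0 IMPLIES 0)) -> 0
  row 11 [1011]: ((1 IMPLIES 0) XOR (1 IMPLIES 1)) -> 1
  row 12 [1100]: ((0 IMPLIES 1) XOR (0 IMPLIES 0)) -> 0
  row 13 [1101]: ((1 IMPLIES 1) XOR (1 IMPLIES 1)) -> 0
  row 14 [1110]: ((0 IMPLIES 1) XOR (0 IMPLIES 0)) -> 0
  row 15 [1111]: ((1 IMPLIES 1) XOR (1 IMPLIES 1)) -> 0
Full result column, 4 rows per line (P1,P2 fixed per line; P3,P4 runs 00..11 left to right):
  rows 0-3 [P1,P2=00]: 0101  = hex 5
  rows 4-7 [P1,P2=01]: 0000  = hex 0
  rows 8-11 [P1,P2=10]: 0101  = hex 5
  rows 12-15 [P1,P2=11]: 0000  = hex 0
Output column (row 0 .. row 15) = 0101000001010000
Output column grouped in 4s = 0101 0000 0101 0000 = 0x5050
Convert to decimal digit by digit (value = value*16 + digit):
  5 -> 5
  5*16 + 0 = 80
  80*16 + 5 = 1285
  1285*16 + 0 = 20560
Decimal = 20560

20560


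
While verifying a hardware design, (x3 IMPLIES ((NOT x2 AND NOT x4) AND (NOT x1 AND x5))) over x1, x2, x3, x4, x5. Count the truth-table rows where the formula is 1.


Formula: (x3 IMPLIES ((NOT x2 AND NOT x4) AND (NOT x1 AND x5))) over 5 vars (32 rows)
Evaluate each row (x1, x2, x3, x4, x5 as bits, MSB first):
  row 0 [00000]: (0 IMPLIES ((NOT 0 AND NOT 0) AND (NOT 0 AND 0))) -> 1
  row 1 [00001]: (0 IMPLIES ((NOT 0 AND NOT 0) AND (NOT 0 AND 1))) -> 1
  row 2 [00010]: (0 IMPLIES ((NOT 0 AND NOT 1) AND (NOT 0 AND 0))) -> 1
  row 3 [00011]: (0 IMPLIES ((NOT 0 AND NOT 1) AND (NOT 0 AND 1))) -> 1
  row 4 [00100]: (1 IMPLIES ((NOT 0 AND NOT 0) AND (NOT 0 AND 0))) -> 0
  row 5 [00101]: (1 IMPLIES ((NOT 0 AND NOT 0) AND (NOT 0 AND 1))) -> 1
  row 6 [00110]: (1 IMPLIES ((NOT 0 AND NOT 1) AND (NOT 0 AND 0))) -> 0
  row 7 [00111]: (1 IMPLIES ((NOT 0 AND NOT 1) AND (NOT 0 AND 1))) -> 0
  row 8 [01000]: (0 IMPLIES ((NOT 1 AND NOT 0) AND (NOT 0 AND 0))) -> 1
  row 9 [01001]: (0 IMPLIES ((NOT 1 AND NOT 0) AND (NOT 0 AND 1))) -> 1
  row 10 [01010]: (0 IMPLIES ((NOT 1 AND NOT 1) AND (NOT 0 AND 0))) -> 1
  row 11 [01011]: (0 IMPLIES ((NOT 1 AND NOT 1) AND (NOT 0 AND 1))) -> 1
  row 12 [01100]: (1 IMPLIES ((NOT 1 AND NOT 0) AND (NOT 0 AND 0))) -> 0
  row 13 [01101]: (1 IMPLIES ((NOT 1 AND NOT 0) AND (NOT 0 AND 1))) -> 0
  row 14 [01110]: (1 IMPLIES ((NOT 1 AND NOT 1) AND (NOT 0 AND 0))) -> 0
  row 15 [01111]: (1 IMPLIES ((NOT 1 AND NOT 1) AND (NOT 0 AND 1))) -> 0
  row 16 [10000]: (0 IMPLIES ((NOT 0 AND NOT 0) AND (NOT 1 AND 0))) -> 1
  row 17 [10001]: (0 IMPLIES ((NOT 0 AND NOT 0) AND (NOT 1 AND 1))) -> 1
  row 18 [10010]: (0 IMPLIES ((NOT 0 AND NOT 1) AND (NOT 1 AND 0))) -> 1
  row 19 [10011]: (0 IMPLIES ((NOT 0 AND NOT 1) AND (NOT 1 AND 1))) -> 1
  row 20 [10100]: (1 IMPLIES ((NOT 0 AND NOT 0) AND (NOT 1 AND 0))) -> 0
  row 21 [10101]: (1 IMPLIES ((NOT 0 AND NOT 0) AND (NOT 1 AND 1))) -> 0
  row 22 [10110]: (1 IMPLIES ((NOT 0 AND NOT 1) AND (NOT 1 AND 0))) -> 0
  row 23 [10111]: (1 IMPLIES ((NOT 0 AND NOT 1) AND (NOT 1 AND 1))) -> 0
  row 24 [11000]: (0 IMPLIES ((NOT 1 AND NOT 0) AND (NOT 1 AND 0))) -> 1
  row 25 [11001]: (0 IMPLIES ((NOT 1 AND NOT 0) AND (NOT 1 AND 1))) -> 1
  row 26 [11010]: (0 IMPLIES ((NOT 1 AND NOT 1) AND (NOT 1 AND 0))) -> 1
  row 27 [11011]: (0 IMPLIES ((NOT 1 AND NOT 1) AND (NOT 1 AND 1))) -> 1
  row 28 [11100]: (1 IMPLIES ((NOT 1 AND NOT 0) AND (NOT 1 AND 0))) -> 0
  row 29 [11101]: (1 IMPLIES ((NOT 1 AND NOT 0) AND (NOT 1 AND 1))) -> 0
  row 30 [11110]: (1 IMPLIES ((NOT 1 AND NOT 1) AND (NOT 1 AND 0))) -> 0
  row 31 [11111]: (1 IMPLIES ((NOT 1 AND NOT 1) AND (NOT 1 AND 1))) -> 0
Full result column, 8 rows per line (x1,x2 fixed per line; x3,x4,x5 runs 000..111 left to right):
  rows 0-7 [x1,x2=00]: 11110100  (ones: 5)
  rows 8-15 [x1,x2=01]: 11110000  (ones: 4)
  rows 16-23 [x1,x2=10]: 11110000  (ones: 4)
  rows 24-31 [x1,x2=11]: 11110000  (ones: 4)
Count of 1-rows = 5+4+4+4 = 17

17


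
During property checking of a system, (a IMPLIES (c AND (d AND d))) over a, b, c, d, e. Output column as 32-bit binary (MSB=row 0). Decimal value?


Formula: (a IMPLIES (c AND (d AND d))) over a, b, c, d, e (32 rows)
Evaluate each row (bits = a,b,c,d,e, MSB first):
  row 0 [00000]: (0 IMPLIES (0 AND (0 AND 0))) -> 1
  row 1 [00001]: (0 IMPLIES (0 AND (0 AND 0))) -> 1
  row 2 [00010]: (0 IMPLIES (0 AND (1 AND 1))) -> 1
  row 3 [00011]: (0 IMPLIES (0 AND (1 AND 1))) -> 1
  row 4 [00100]: (0 IMPLIES (1 AND (0 AND 0))) -> 1
  row 5 [00101]: (0 IMPLIES (1 AND (0 AND 0))) -> 1
  row 6 [00110]: (0 IMPLIES (1 AND (1 AND 1))) -> 1
  row 7 [00111]: (0 IMPLIES (1 AND (1 AND 1))) -> 1
  row 8 [01000]: (0 IMPLIES (0 AND (0 AND 0))) -> 1
  row 9 [01001]: (0 IMPLIES (0 AND (0 AND 0))) -> 1
  row 10 [01010]: (0 IMPLIES (0 AND (1 AND 1))) -> 1
  row 11 [01011]: (0 IMPLIES (0 AND (1 AND 1))) -> 1
  row 12 [01100]: (0 IMPLIES (1 AND (0 AND 0))) -> 1
  row 13 [01101]: (0 IMPLIES (1 AND (0 AND 0))) -> 1
  row 14 [01110]: (0 IMPLIES (1 AND (1 AND 1))) -> 1
  row 15 [01111]: (0 IMPLIES (1 AND (1 AND 1))) -> 1
  row 16 [10000]: (1 IMPLIES (0 AND (0 AND 0))) -> 0
  row 17 [10001]: (1 IMPLIES (0 AND (0 AND 0))) -> 0
  row 18 [10010]: (1 IMPLIES (0 AND (1 AND 1))) -> 0
  row 19 [10011]: (1 IMPLIES (0 AND (1 AND 1))) -> 0
  row 20 [10100]: (1 IMPLIES (1 AND (0 AND 0))) -> 0
  row 21 [10101]: (1 IMPLIES (1 AND (0 AND 0))) -> 0
  row 22 [10110]: (1 IMPLIES (1 AND (1 AND 1))) -> 1
  row 23 [10111]: (1 IMPLIES (1 AND (1 AND 1))) -> 1
  row 24 [11000]: (1 IMPLIES (0 AND (0 AND 0))) -> 0
  row 25 [11001]: (1 IMPLIES (0 AND (0 AND 0))) -> 0
  row 26 [11010]: (1 IMPLIES (0 AND (1 AND 1))) -> 0
  row 27 [11011]: (1 IMPLIES (0 AND (1 AND 1))) -> 0
  row 28 [11100]: (1 IMPLIES (1 AND (0 AND 0))) -> 0
  row 29 [11101]: (1 IMPLIES (1 AND (0 AND 0))) -> 0
  row 30 [11110]: (1 IMPLIES (1 AND (1 AND 1))) -> 1
  row 31 [11111]: (1 IMPLIES (1 AND (1 AND 1))) -> 1
Full result column, 4 rows per line (a,b,c fixed per line; d,e runs 00..11 left to right):
  rows 0-3 [a,b,c=000]: 1111  = hex F
  rows 4-7 [a,b,c=001]: 1111  = hex F
  rows 8-11 [a,b,c=010]: 1111  = hex F
  rows 12-15 [a,b,c=011]: 1111  = hex F
  rows 16-19 [a,b,c=100]: 0000  = hex 0
  rows 20-23 [a,b,c=101]: 0011  = hex 3
  rows 24-27 [a,b,c=110]: 0000  = hex 0
  rows 28-31 [a,b,c=111]: 0011  = hex 3
Output column (row 0 .. row 31) = 11111111111111110000001100000011
Output column grouped in 4s = 1111 1111 1111 1111 0000 0011 0000 0011 = 0xFFFF0303
Convert to decimal digit by digit (value = value*16 + digit):
  F -> 15
  15*16 + 15 (F) = 255
  255*16 + 15 (F) = 4095
  4095*16 + 15 (F) = 65535
  65535*16 + 0 = 1048560
  1048560*16 + 3 = 16776963
  16776963*16 + 0 = 268431408
  268431408*16 + 3 = 4294902531
Decimal = 4294902531

4294902531


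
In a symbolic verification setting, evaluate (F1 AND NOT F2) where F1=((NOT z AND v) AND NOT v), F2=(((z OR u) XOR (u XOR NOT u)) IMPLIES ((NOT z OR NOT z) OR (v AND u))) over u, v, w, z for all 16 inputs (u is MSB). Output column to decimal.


F1 = ((NOT z AND v) AND NOT v)
F2 = (((z OR u) XOR (u XOR NOT u)) IMPLIES ((NOT z OR NOT z) OR (v AND u)))
Counterexample to F1=>F2 is where F1=1 and F2=0.
Evaluate each row (bits = u,v,w,z, MSB first):
  row 0 [0000]: F1=0 F2=1 -> F1&~F2 -> 0
  row 1 [0001]: F1=0 F2=1 -> F1&~F2 -> 0
  row 2 [0010]: F1=0 F2=1 -> F1&~F2 -> 0
  row 3 [0011]: F1=0 F2=1 -> F1&~F2 -> 0
  row 4 [0100]: F1=0 F2=1 -> F1&~F2 -> 0
  row 5 [0101]: F1=0 F2=1 -> F1&~F2 -> 0
  row 6 [0110]: F1=0 F2=1 -> F1&~F2 -> 0
  row 7 [0111]: F1=0 F2=1 -> F1&~F2 -> 0
  row 8 [1000]: F1=0 F2=1 -> F1&~F2 -> 0
  row 9 [1001]: F1=0 F2=1 -> F1&~F2 -> 0
  row 10 [1010]: F1=0 F2=1 -> F1&~F2 -> 0
  row 11 [1011]: F1=0 F2=1 -> F1&~F2 -> 0
  row 12 [1100]: F1=0 F2=1 -> F1&~F2 -> 0
  row 13 [1101]: F1=0 F2=1 -> F1&~F2 -> 0
  row 14 [1110]: F1=0 F2=1 -> F1&~F2 -> 0
  row 15 [1111]: F1=0 F2=1 -> F1&~F2 -> 0
Full result column, 4 rows per line (u,v fixed per line; w,z runs 00..11 left to right):
  rows 0-3 [u,v=00]: 0000  = hex 0
  rows 4-7 [u,v=01]: 0000  = hex 0
  rows 8-11 [u,v=10]: 0000  = hex 0
  rows 12-15 [u,v=11]: 0000  = hex 0
Counterexample vector (row 0 .. row 15) = 0000000000000000
Output column grouped in 4s = 0000 0000 0000 0000 = 0x0000
Convert to decimal digit by digit (value = value*16 + digit):
  0 -> 0
  0*16 + 0 = 0
  0*16 + 0 = 0
  0*16 + 0 = 0
Decimal = 0

0


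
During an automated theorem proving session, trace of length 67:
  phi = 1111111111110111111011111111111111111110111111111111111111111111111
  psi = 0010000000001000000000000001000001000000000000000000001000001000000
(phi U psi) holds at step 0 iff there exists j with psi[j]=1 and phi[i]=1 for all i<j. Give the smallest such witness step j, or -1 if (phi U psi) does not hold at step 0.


(phi U psi) at 0: need smallest j with psi[j]=1 and phi[i]=1 for all i in [0,j).
Scan from step 0:
  step 0: phi=1, psi=0 -> continue
  step 1: phi=1, psi=0 -> continue
  step 2: psi=1 and phi held for [0,2) -> witness found
Witness step = 2

2


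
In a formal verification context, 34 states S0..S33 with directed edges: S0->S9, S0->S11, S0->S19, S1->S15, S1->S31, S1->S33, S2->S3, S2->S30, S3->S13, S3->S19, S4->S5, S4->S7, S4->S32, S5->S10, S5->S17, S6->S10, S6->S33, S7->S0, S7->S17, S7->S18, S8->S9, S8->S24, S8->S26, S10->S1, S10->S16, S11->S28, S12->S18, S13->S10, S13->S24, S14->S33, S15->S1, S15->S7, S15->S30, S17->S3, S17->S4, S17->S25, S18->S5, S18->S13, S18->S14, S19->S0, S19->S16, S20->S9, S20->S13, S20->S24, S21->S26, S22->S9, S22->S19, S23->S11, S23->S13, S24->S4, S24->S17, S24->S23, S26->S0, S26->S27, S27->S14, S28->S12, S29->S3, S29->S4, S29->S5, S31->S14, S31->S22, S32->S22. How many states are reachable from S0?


BFS from S0:
  layer 0: {S0}
  layer 1: {S9, S11, S19}
  layer 2: {S16, S28}
  layer 3: {S12}
  layer 4: {S18}
  layer 5: {S5, S13, S14}
  layer 6: {S10, S17, S24, S33}
  layer 7: {S1, S3, S4, S23, S25}
  layer 8: {S7, S15, S31, S32}
  layer 9: {S22, S30}
Reachable set: {S0, S1, S3, S4, S5, S7, S9, S10, S11, S12, S13, S14, S15, S16, S17, S18, S19, S22, S23, S24, S25, S28, S30, S31, S32, S33}
Count = 26

26


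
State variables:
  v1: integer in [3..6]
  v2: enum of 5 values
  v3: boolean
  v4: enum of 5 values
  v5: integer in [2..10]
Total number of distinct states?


State space = product of domain sizes of all variables.
Domain sizes:
  v1 (integer in [3..6]): 4
  v2 (enum of 5 values): 5
  v3 (boolean): 2
  v4 (enum of 5 values): 5
  v5 (integer in [2..10]): 9
Product = 4 * 5 * 2 * 5 * 9 = 1800

1800


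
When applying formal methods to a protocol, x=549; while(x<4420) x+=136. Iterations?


Step 1: x goes from 549 toward 4420 by 136; the body runs while x<4420, so iterations = ceil((bound-start)/step)
Step 2: Distance=3871
Step 3: ceil(3871/136)=29

29


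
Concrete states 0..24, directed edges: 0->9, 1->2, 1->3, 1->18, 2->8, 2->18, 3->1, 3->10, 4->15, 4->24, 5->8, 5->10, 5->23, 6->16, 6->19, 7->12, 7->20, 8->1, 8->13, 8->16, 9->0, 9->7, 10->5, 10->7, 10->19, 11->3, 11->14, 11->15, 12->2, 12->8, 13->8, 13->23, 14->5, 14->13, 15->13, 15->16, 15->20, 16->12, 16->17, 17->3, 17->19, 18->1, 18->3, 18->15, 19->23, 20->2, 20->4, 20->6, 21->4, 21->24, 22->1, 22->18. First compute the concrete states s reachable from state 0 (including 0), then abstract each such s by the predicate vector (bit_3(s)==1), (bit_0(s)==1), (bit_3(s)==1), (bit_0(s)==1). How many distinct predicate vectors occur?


BFS from 0:
Concrete reachable: {0, 1, 2, 3, 4, 5, 6, 7, 8, 9, 10, 12, 13, 15, 16, 17, 18, 19, 20, 23, 24}
Abstract via predicates (bit_3(s)==1), (bit_0(s)==1), (bit_3(s)==1), (bit_0(s)==1):
  (0,0,0,0) <- {0, 2, 4, 6, 16, 18, 20}
  (0,1,0,1) <- {1, 3, 5, 7, 17, 19, 23}
  (1,0,1,0) <- {8, 10, 12, 24}
  (1,1,1,1) <- {9, 13, 15}
Distinct abstract states = 4

4


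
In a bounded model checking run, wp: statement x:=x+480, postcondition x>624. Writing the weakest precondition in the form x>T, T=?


Formula: wp(x:=E, P) = P[E/x] (substitute E for x in postcondition)
Step 1: Postcondition: x>624
Step 2: Substitute x+480 for x: x+480>624
Step 3: Solve for x: x > 624-480 = 144

144


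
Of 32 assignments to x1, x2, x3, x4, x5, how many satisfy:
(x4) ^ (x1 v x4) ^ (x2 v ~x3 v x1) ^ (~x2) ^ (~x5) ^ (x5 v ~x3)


CNF with 6 clauses over 5 vars (32 assignments).
An assignment satisfies CNF iff every clause has >=1 true literal.
Check each row (bits = x1,x2,x3,x4,x5; clause T/F shown):
  row 0 [00000]: clauses=FFTTTT -> 0
  row 1 [00001]: clauses=FFTTFT -> 0
  row 2 [00010]: clauses=TTTTTT -> 1
  row 3 [00011]: clauses=TTTTFT -> 0
  row 4 [00100]: clauses=FFFTTF -> 0
  row 5 [00101]: clauses=FFFTFT -> 0
  row 6 [00110]: clauses=TTFTTF -> 0
  row 7 [00111]: clauses=TTFTFT -> 0
  row 8 [01000]: clauses=FFTFTT -> 0
  row 9 [01001]: clauses=FFTFFT -> 0
  row 10 [01010]: clauses=TTTFTT -> 0
  row 11 [01011]: clauses=TTTFFT -> 0
  row 12 [01100]: clauses=FFTFTF -> 0
  row 13 [01101]: clauses=FFTFFT -> 0
  row 14 [01110]: clauses=TTTFTF -> 0
  row 15 [01111]: clauses=TTTFFT -> 0
  row 16 [10000]: clauses=FTTTTT -> 0
  row 17 [10001]: clauses=FTTTFT -> 0
  row 18 [10010]: clauses=TTTTTT -> 1
  row 19 [10011]: clauses=TTTTFT -> 0
  row 20 [10100]: clauses=FTTTTF -> 0
  row 21 [10101]: clauses=FTTTFT -> 0
  row 22 [10110]: clauses=TTTTTF -> 0
  row 23 [10111]: clauses=TTTTFT -> 0
  row 24 [11000]: clauses=FTTFTT -> 0
  row 25 [11001]: clauses=FTTFFT -> 0
  row 26 [11010]: clauses=TTTFTT -> 0
  row 27 [11011]: clauses=TTTFFT -> 0
  row 28 [11100]: clauses=FTTFTF -> 0
  row 29 [11101]: clauses=FTTFFT -> 0
  row 30 [11110]: clauses=TTTFTF -> 0
  row 31 [11111]: clauses=TTTFFT -> 0
Full result column, 8 rows per line (x1,x2 fixed per line; x3,x4,x5 runs 000..111 left to right):
  rows 0-7 [x1,x2=00]: 00100000  (ones: 1)
  rows 8-15 [x1,x2=01]: 00000000  (ones: 0)
  rows 16-23 [x1,x2=10]: 00100000  (ones: 1)
  rows 24-31 [x1,x2=11]: 00000000  (ones: 0)
Satisfying assignments = 1+0+1+0 = 2

2


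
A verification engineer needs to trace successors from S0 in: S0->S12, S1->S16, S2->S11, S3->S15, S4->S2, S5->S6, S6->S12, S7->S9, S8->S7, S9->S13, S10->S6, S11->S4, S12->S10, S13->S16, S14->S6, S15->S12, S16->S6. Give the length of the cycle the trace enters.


Trace from S0 until a state repeats:
  S0 -> S12 -> S10 -> S6 -> S12
S12 first seen at step 1, revisited at step 4.
Cycle length = 4 - 1 = 3

3


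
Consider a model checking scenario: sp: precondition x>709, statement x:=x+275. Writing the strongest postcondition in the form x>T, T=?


Formula: sp(P, x:=E) = exists old_x. (x = E[old_x/x]) AND P[old_x/x] (old_x is the value of x before the assignment; eliminate old_x by solving x = E[old_x/x] for old_x)
Step 1: Precondition P: x>709, i.e. old_x > 709
Step 2: Assignment gives x = old_x + 275, so old_x = x - 275
Step 3: Substitute into P: x - 275 > 709
Step 4: Simplify: x > 709+275 = 984

984


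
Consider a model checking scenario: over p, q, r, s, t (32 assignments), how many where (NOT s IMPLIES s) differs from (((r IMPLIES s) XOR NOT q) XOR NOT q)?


F1 = (NOT s IMPLIES s)
F2 = (((r IMPLIES s) XOR NOT q) XOR NOT q)
Evaluate both on each of 32 rows (bits = p,q,r,s,t):
  row 0 [00000]: F1=0 F2=1 (differ) -> 1
  row 1 [00001]: F1=0 F2=1 (differ) -> 1
  row 2 [00010]: F1=1 F2=1 -> 0
  row 3 [00011]: F1=1 F2=1 -> 0
  row 4 [00100]: F1=0 F2=0 -> 0
  row 5 [00101]: F1=0 F2=0 -> 0
  row 6 [00110]: F1=1 F2=1 -> 0
  row 7 [00111]: F1=1 F2=1 -> 0
  row 8 [01000]: F1=0 F2=1 (differ) -> 1
  row 9 [01001]: F1=0 F2=1 (differ) -> 1
  row 10 [01010]: F1=1 F2=1 -> 0
  row 11 [01011]: F1=1 F2=1 -> 0
  row 12 [01100]: F1=0 F2=0 -> 0
  row 13 [01101]: F1=0 F2=0 -> 0
  row 14 [01110]: F1=1 F2=1 -> 0
  row 15 [01111]: F1=1 F2=1 -> 0
  row 16 [10000]: F1=0 F2=1 (differ) -> 1
  row 17 [10001]: F1=0 F2=1 (differ) -> 1
  row 18 [10010]: F1=1 F2=1 -> 0
  row 19 [10011]: F1=1 F2=1 -> 0
  row 20 [10100]: F1=0 F2=0 -> 0
  row 21 [10101]: F1=0 F2=0 -> 0
  row 22 [10110]: F1=1 F2=1 -> 0
  row 23 [10111]: F1=1 F2=1 -> 0
  row 24 [11000]: F1=0 F2=1 (differ) -> 1
  row 25 [11001]: F1=0 F2=1 (differ) -> 1
  row 26 [11010]: F1=1 F2=1 -> 0
  row 27 [11011]: F1=1 F2=1 -> 0
  row 28 [11100]: F1=0 F2=0 -> 0
  row 29 [11101]: F1=0 F2=0 -> 0
  row 30 [11110]: F1=1 F2=1 -> 0
  row 31 [11111]: F1=1 F2=1 -> 0
Full result column, 8 rows per line (p,q fixed per line; r,s,t runs 000..111 left to right):
  rows 0-7 [p,q=00]: 11000000  (ones: 2)
  rows 8-15 [p,q=01]: 11000000  (ones: 2)
  rows 16-23 [p,q=10]: 11000000  (ones: 2)
  rows 24-31 [p,q=11]: 11000000  (ones: 2)
Disagreements = 2+2+2+2 = 8

8


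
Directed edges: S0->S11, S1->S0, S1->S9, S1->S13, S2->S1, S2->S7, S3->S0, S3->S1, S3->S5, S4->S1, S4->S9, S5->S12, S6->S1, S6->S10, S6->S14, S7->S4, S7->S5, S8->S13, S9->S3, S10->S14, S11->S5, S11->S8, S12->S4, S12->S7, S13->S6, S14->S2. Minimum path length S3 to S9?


BFS layer-by-layer from S3:
  dist 0: {S3}
  dist 1: {S0, S1, S5}
  dist 2: {S9, S11, S12, S13}
  -> S9 reached at distance 2
Shortest path length = 2

2


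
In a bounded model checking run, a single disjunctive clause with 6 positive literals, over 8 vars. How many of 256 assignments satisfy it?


Step 1: Total=2^8=256
Step 2: Unsat when all 6 false: 2^2=4
Step 3: Sat=256-4=252

252


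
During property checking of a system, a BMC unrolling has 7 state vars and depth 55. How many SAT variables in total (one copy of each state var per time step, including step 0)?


BMC unrolls to depth k, creating one copy of each state var for steps 0..k.
Step count = 55 + 1 = 56 (steps 0 through 55)
Vars per step = 7
Total = 7 * 56 = 392

392


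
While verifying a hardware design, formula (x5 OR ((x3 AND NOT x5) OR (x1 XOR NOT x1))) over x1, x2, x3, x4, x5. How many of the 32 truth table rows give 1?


Formula: (x5 OR ((x3 AND NOT x5) OR (x1 XOR NOT x1))) over 5 vars (32 rows)
Evaluate each row (x1, x2, x3, x4, x5 as bits, MSB first):
  row 0 [00000]: (0 OR ((0 AND NOT 0) OR (0 XOR NOT 0))) -> 1
  row 1 [00001]: (1 OR ((0 AND NOT 1) OR (0 XOR NOT 0))) -> 1
  row 2 [00010]: (0 OR ((0 AND NOT 0) OR (0 XOR NOT 0))) -> 1
  row 3 [00011]: (1 OR ((0 AND NOT 1) OR (0 XOR NOT 0))) -> 1
  row 4 [00100]: (0 OR ((1 AND NOT 0) OR (0 XOR NOT 0))) -> 1
  row 5 [00101]: (1 OR ((1 AND NOT 1) OR (0 XOR NOT 0))) -> 1
  row 6 [00110]: (0 OR ((1 AND NOT 0) OR (0 XOR NOT 0))) -> 1
  row 7 [00111]: (1 OR ((1 AND NOT 1) OR (0 XOR NOT 0))) -> 1
  row 8 [01000]: (0 OR ((0 AND NOT 0) OR (0 XOR NOT 0))) -> 1
  row 9 [01001]: (1 OR ((0 AND NOT 1) OR (0 XOR NOT 0))) -> 1
  row 10 [01010]: (0 OR ((0 AND NOT 0) OR (0 XOR NOT 0))) -> 1
  row 11 [01011]: (1 OR ((0 AND NOT 1) OR (0 XOR NOT 0))) -> 1
  row 12 [01100]: (0 OR ((1 AND NOT 0) OR (0 XOR NOT 0))) -> 1
  row 13 [01101]: (1 OR ((1 AND NOT 1) OR (0 XOR NOT 0))) -> 1
  row 14 [01110]: (0 OR ((1 AND NOT 0) OR (0 XOR NOT 0))) -> 1
  row 15 [01111]: (1 OR ((1 AND NOT 1) OR (0 XOR NOT 0))) -> 1
  row 16 [10000]: (0 OR ((0 AND NOT 0) OR (1 XOR NOT 1))) -> 1
  row 17 [10001]: (1 OR ((0 AND NOT 1) OR (1 XOR NOT 1))) -> 1
  row 18 [10010]: (0 OR ((0 AND NOT 0) OR (1 XOR NOT 1))) -> 1
  row 19 [10011]: (1 OR ((0 AND NOT 1) OR (1 XOR NOT 1))) -> 1
  row 20 [10100]: (0 OR ((1 AND NOT 0) OR (1 XOR NOT 1))) -> 1
  row 21 [10101]: (1 OR ((1 AND NOT 1) OR (1 XOR NOT 1))) -> 1
  row 22 [10110]: (0 OR ((1 AND NOT 0) OR (1 XOR NOT 1))) -> 1
  row 23 [10111]: (1 OR ((1 AND NOT 1) OR (1 XOR NOT 1))) -> 1
  row 24 [11000]: (0 OR ((0 AND NOT 0) OR (1 XOR NOT 1))) -> 1
  row 25 [11001]: (1 OR ((0 AND NOT 1) OR (1 XOR NOT 1))) -> 1
  row 26 [11010]: (0 OR ((0 AND NOT 0) OR (1 XOR NOT 1))) -> 1
  row 27 [11011]: (1 OR ((0 AND NOT 1) OR (1 XOR NOT 1))) -> 1
  row 28 [11100]: (0 OR ((1 AND NOT 0) OR (1 XOR NOT 1))) -> 1
  row 29 [11101]: (1 OR ((1 AND NOT 1) OR (1 XOR NOT 1))) -> 1
  row 30 [11110]: (0 OR ((1 AND NOT 0) OR (1 XOR NOT 1))) -> 1
  row 31 [11111]: (1 OR ((1 AND NOT 1) OR (1 XOR NOT 1))) -> 1
Full result column, 8 rows per line (x1,x2 fixed per line; x3,x4,x5 runs 000..111 left to right):
  rows 0-7 [x1,x2=00]: 11111111  (ones: 8)
  rows 8-15 [x1,x2=01]: 11111111  (ones: 8)
  rows 16-23 [x1,x2=10]: 11111111  (ones: 8)
  rows 24-31 [x1,x2=11]: 11111111  (ones: 8)
Count of 1-rows = 8+8+8+8 = 32

32


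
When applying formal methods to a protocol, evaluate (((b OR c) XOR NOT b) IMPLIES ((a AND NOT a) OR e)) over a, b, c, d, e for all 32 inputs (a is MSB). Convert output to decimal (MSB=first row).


Formula: (((b OR c) XOR NOT b) IMPLIES ((a AND NOT a) OR e)) over a, b, c, d, e (32 rows)
Evaluate each row (bits = a,b,c,d,e, MSB first):
  row 0 [00000]: (((0 OR 0) XOR NOT 0) IMPLIES ((0 AND NOT 0) OR 0)) -> 0
  row 1 [00001]: (((0 OR 0) XOR NOT 0) IMPLIES ((0 AND NOT 0) OR 1)) -> 1
  row 2 [00010]: (((0 OR 0) XOR NOT 0) IMPLIES ((0 AND NOT 0) OR 0)) -> 0
  row 3 [00011]: (((0 OR 0) XOR NOT 0) IMPLIES ((0 AND NOT 0) OR 1)) -> 1
  row 4 [00100]: (((0 OR 1) XOR NOT 0) IMPLIES ((0 AND NOT 0) OR 0)) -> 1
  row 5 [00101]: (((0 OR 1) XOR NOT 0) IMPLIES ((0 AND NOT 0) OR 1)) -> 1
  row 6 [00110]: (((0 OR 1) XOR NOT 0) IMPLIES ((0 AND NOT 0) OR 0)) -> 1
  row 7 [00111]: (((0 OR 1) XOR NOT 0) IMPLIES ((0 AND NOT 0) OR 1)) -> 1
  row 8 [01000]: (((1 OR 0) XOR NOT 1) IMPLIES ((0 AND NOT 0) OR 0)) -> 0
  row 9 [01001]: (((1 OR 0) XOR NOT 1) IMPLIES ((0 AND NOT 0) OR 1)) -> 1
  row 10 [01010]: (((1 OR 0) XOR NOT 1) IMPLIES ((0 AND NOT 0) OR 0)) -> 0
  row 11 [01011]: (((1 OR 0) XOR NOT 1) IMPLIES ((0 AND NOT 0) OR 1)) -> 1
  row 12 [01100]: (((1 OR 1) XOR NOT 1) IMPLIES ((0 AND NOT 0) OR 0)) -> 0
  row 13 [01101]: (((1 OR 1) XOR NOT 1) IMPLIES ((0 AND NOT 0) OR 1)) -> 1
  row 14 [01110]: (((1 OR 1) XOR NOT 1) IMPLIES ((0 AND NOT 0) OR 0)) -> 0
  row 15 [01111]: (((1 OR 1) XOR NOT 1) IMPLIES ((0 AND NOT 0) OR 1)) -> 1
  row 16 [10000]: (((0 OR 0) XOR NOT 0) IMPLIES ((1 AND NOT 1) OR 0)) -> 0
  row 17 [10001]: (((0 OR 0) XOR NOT 0) IMPLIES ((1 AND NOT 1) OR 1)) -> 1
  row 18 [10010]: (((0 OR 0) XOR NOT 0) IMPLIES ((1 AND NOT 1) OR 0)) -> 0
  row 19 [10011]: (((0 OR 0) XOR NOT 0) IMPLIES ((1 AND NOT 1) OR 1)) -> 1
  row 20 [10100]: (((0 OR 1) XOR NOT 0) IMPLIES ((1 AND NOT 1) OR 0)) -> 1
  row 21 [10101]: (((0 OR 1) XOR NOT 0) IMPLIES ((1 AND NOT 1) OR 1)) -> 1
  row 22 [10110]: (((0 OR 1) XOR NOT 0) IMPLIES ((1 AND NOT 1) OR 0)) -> 1
  row 23 [10111]: (((0 OR 1) XOR NOT 0) IMPLIES ((1 AND NOT 1) OR 1)) -> 1
  row 24 [11000]: (((1 OR 0) XOR NOT 1) IMPLIES ((1 AND NOT 1) OR 0)) -> 0
  row 25 [11001]: (((1 OR 0) XOR NOT 1) IMPLIES ((1 AND NOT 1) OR 1)) -> 1
  row 26 [11010]: (((1 OR 0) XOR NOT 1) IMPLIES ((1 AND NOT 1) OR 0)) -> 0
  row 27 [11011]: (((1 OR 0) XOR NOT 1) IMPLIES ((1 AND NOT 1) OR 1)) -> 1
  row 28 [11100]: (((1 OR 1) XOR NOT 1) IMPLIES ((1 AND NOT 1) OR 0)) -> 0
  row 29 [11101]: (((1 OR 1) XOR NOT 1) IMPLIES ((1 AND NOT 1) OR 1)) -> 1
  row 30 [11110]: (((1 OR 1) XOR NOT 1) IMPLIES ((1 AND NOT 1) OR 0)) -> 0
  row 31 [11111]: (((1 OR 1) XOR NOT 1) IMPLIES ((1 AND NOT 1) OR 1)) -> 1
Full result column, 4 rows per line (a,b,c fixed per line; d,e runs 00..11 left to right):
  rows 0-3 [a,b,c=000]: 0101  = hex 5
  rows 4-7 [a,b,c=001]: 1111  = hex F
  rows 8-11 [a,b,c=010]: 0101  = hex 5
  rows 12-15 [a,b,c=011]: 0101  = hex 5
  rows 16-19 [a,b,c=100]: 0101  = hex 5
  rows 20-23 [a,b,c=101]: 1111  = hex F
  rows 24-27 [a,b,c=110]: 0101  = hex 5
  rows 28-31 [a,b,c=111]: 0101  = hex 5
Output column (row 0 .. row 31) = 01011111010101010101111101010101
Output column grouped in 4s = 0101 1111 0101 0101 0101 1111 0101 0101 = 0x5F555F55
Convert to decimal digit by digit (value = value*16 + digit):
  5 -> 5
  5*16 + 15 (F) = 95
  95*16 + 5 = 1525
  1525*16 + 5 = 24405
  24405*16 + 5 = 390485
  390485*16 + 15 (F) = 6247775
  6247775*16 + 5 = 99964405
  99964405*16 + 5 = 1599430485
Decimal = 1599430485

1599430485


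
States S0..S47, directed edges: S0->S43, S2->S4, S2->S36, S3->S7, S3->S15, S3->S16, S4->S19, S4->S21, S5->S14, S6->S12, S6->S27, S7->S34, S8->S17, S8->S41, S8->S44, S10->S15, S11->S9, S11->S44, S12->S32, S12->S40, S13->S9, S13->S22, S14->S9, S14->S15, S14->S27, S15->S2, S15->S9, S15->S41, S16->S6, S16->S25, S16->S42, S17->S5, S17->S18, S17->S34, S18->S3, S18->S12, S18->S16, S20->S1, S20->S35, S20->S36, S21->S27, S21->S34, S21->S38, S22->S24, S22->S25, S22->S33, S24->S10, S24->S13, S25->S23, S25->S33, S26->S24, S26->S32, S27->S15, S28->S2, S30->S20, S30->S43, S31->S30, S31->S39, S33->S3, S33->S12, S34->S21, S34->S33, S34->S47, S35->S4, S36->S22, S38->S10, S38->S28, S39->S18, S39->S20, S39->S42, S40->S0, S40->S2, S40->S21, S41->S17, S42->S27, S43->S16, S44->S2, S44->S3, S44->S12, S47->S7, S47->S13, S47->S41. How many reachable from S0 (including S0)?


BFS from S0:
  layer 0: {S0}
  layer 1: {S43}
  layer 2: {S16}
  layer 3: {S6, S25, S42}
  layer 4: {S12, S23, S27, S33}
  layer 5: {S3, S15, S32, S40}
  layer 6: {S2, S7, S9, S21, S41}
  layer 7: {S4, S17, S34, S36, S38}
  layer 8: {S5, S10, S18, S19, S22, S28, S47}
  layer 9: {S13, S14, S24}
Reachable set: {S0, S2, S3, S4, S5, S6, S7, S9, S10, S12, S13, S14, S15, S16, S17, S18, S19, S21, S22, S23, S24, S25, S27, S28, S32, S33, S34, S36, S38, S40, S41, S42, S43, S47}
Count = 34

34


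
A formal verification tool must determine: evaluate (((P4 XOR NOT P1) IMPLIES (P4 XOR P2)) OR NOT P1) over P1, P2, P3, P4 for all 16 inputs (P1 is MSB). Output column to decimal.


Formula: (((P4 XOR NOT P1) IMPLIES (P4 XOR P2)) OR NOT P1) over P1, P2, P3, P4 (16 rows)
Evaluate each row (bits = P1,P2,P3,P4, MSB first):
  row 0 [0000]: (((0 XOR NOT 0) IMPLIES (0 XOR 0)) OR NOT 0) -> 1
  row 1 [0001]: (((1 XOR NOT 0) IMPLIES (1 XOR 0)) OR NOT 0) -> 1
  row 2 [0010]: (((0 XOR NOT 0) IMPLIES (0 XOR 0)) OR NOT 0) -> 1
  row 3 [0011]: (((1 XOR NOT 0) IMPLIES (1 XOR 0)) OR NOT 0) -> 1
  row 4 [0100]: (((0 XOR NOT 0) IMPLIES (0 XOR 1)) OR NOT 0) -> 1
  row 5 [0101]: (((1 XOR NOT 0) IMPLIES (1 XOR 1)) OR NOT 0) -> 1
  row 6 [0110]: (((0 XOR NOT 0) IMPLIES (0 XOR 1)) OR NOT 0) -> 1
  row 7 [0111]: (((1 XOR NOT 0) IMPLIES (1 XOR 1)) OR NOT 0) -> 1
  row 8 [1000]: (((0 XOR NOT 1) IMPLIES (0 XOR 0)) OR NOT 1) -> 1
  row 9 [1001]: (((1 XOR NOT 1) IMPLIES (1 XOR 0)) OR NOT 1) -> 1
  row 10 [1010]: (((0 XOR NOT 1) IMPLIES (0 XOR 0)) OR NOT 1) -> 1
  row 11 [1011]: (((1 XOR NOT 1) IMPLIES (1 XOR 0)) OR NOT 1) -> 1
  row 12 [1100]: (((0 XOR NOT 1) IMPLIES (0 XOR 1)) OR NOT 1) -> 1
  row 13 [1101]: (((1 XOR NOT 1) IMPLIES (1 XOR 1)) OR NOT 1) -> 0
  row 14 [1110]: (((0 XOR NOT 1) IMPLIES (0 XOR 1)) OR NOT 1) -> 1
  row 15 [1111]: (((1 XOR NOT 1) IMPLIES (1 XOR 1)) OR NOT 1) -> 0
Full result column, 4 rows per line (P1,P2 fixed per line; P3,P4 runs 00..11 left to right):
  rows 0-3 [P1,P2=00]: 1111  = hex F
  rows 4-7 [P1,P2=01]: 1111  = hex F
  rows 8-11 [P1,P2=10]: 1111  = hex F
  rows 12-15 [P1,P2=11]: 1010  = hex A
Output column (row 0 .. row 15) = 1111111111111010
Output column grouped in 4s = 1111 1111 1111 1010 = 0xFFFA
Convert to decimal digit by digit (value = value*16 + digit):
  F -> 15
  15*16 + 15 (F) = 255
  255*16 + 15 (F) = 4095
  4095*16 + 10 (A) = 65530
Decimal = 65530

65530


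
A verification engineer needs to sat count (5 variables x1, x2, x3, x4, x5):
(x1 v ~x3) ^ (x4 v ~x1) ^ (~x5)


CNF with 3 clauses over 5 vars (32 assignments).
An assignment satisfies CNF iff every clause has >=1 true literal.
Check each row (bits = x1,x2,x3,x4,x5; clause T/F shown):
  row 0 [00000]: clauses=TTT -> 1
  row 1 [00001]: clauses=TTF -> 0
  row 2 [00010]: clauses=TTT -> 1
  row 3 [00011]: clauses=TTF -> 0
  row 4 [00100]: clauses=FTT -> 0
  row 5 [00101]: clauses=FTF -> 0
  row 6 [00110]: clauses=FTT -> 0
  row 7 [00111]: clauses=FTF -> 0
  row 8 [01000]: clauses=TTT -> 1
  row 9 [01001]: clauses=TTF -> 0
  row 10 [01010]: clauses=TTT -> 1
  row 11 [01011]: clauses=TTF -> 0
  row 12 [01100]: clauses=FTT -> 0
  row 13 [01101]: clauses=FTF -> 0
  row 14 [01110]: clauses=FTT -> 0
  row 15 [01111]: clauses=FTF -> 0
  row 16 [10000]: clauses=TFT -> 0
  row 17 [10001]: clauses=TFF -> 0
  row 18 [10010]: clauses=TTT -> 1
  row 19 [10011]: clauses=TTF -> 0
  row 20 [10100]: clauses=TFT -> 0
  row 21 [10101]: clauses=TFF -> 0
  row 22 [10110]: clauses=TTT -> 1
  row 23 [10111]: clauses=TTF -> 0
  row 24 [11000]: clauses=TFT -> 0
  row 25 [11001]: clauses=TFF -> 0
  row 26 [11010]: clauses=TTT -> 1
  row 27 [11011]: clauses=TTF -> 0
  row 28 [11100]: clauses=TFT -> 0
  row 29 [11101]: clauses=TFF -> 0
  row 30 [11110]: clauses=TTT -> 1
  row 31 [11111]: clauses=TTF -> 0
Full result column, 8 rows per line (x1,x2 fixed per line; x3,x4,x5 runs 000..111 left to right):
  rows 0-7 [x1,x2=00]: 10100000  (ones: 2)
  rows 8-15 [x1,x2=01]: 10100000  (ones: 2)
  rows 16-23 [x1,x2=10]: 00100010  (ones: 2)
  rows 24-31 [x1,x2=11]: 00100010  (ones: 2)
Satisfying assignments = 2+2+2+2 = 8

8


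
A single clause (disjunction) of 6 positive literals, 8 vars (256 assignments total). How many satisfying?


Step 1: Total=2^8=256
Step 2: Unsat when all 6 false: 2^2=4
Step 3: Sat=256-4=252

252


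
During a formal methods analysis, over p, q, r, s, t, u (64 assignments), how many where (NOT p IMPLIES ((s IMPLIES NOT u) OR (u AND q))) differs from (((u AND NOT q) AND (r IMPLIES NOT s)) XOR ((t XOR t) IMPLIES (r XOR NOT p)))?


F1 = (NOT p IMPLIES ((s IMPLIES NOT u) OR (u AND q)))
F2 = (((u AND NOT q) AND (r IMPLIES NOT s)) XOR ((t XOR t) IMPLIES (r XOR NOT p)))
Evaluate both on each of 64 rows (bits = p,q,r,s,t,u):
  row 0 [000000]: F1=1 F2=1 -> 0
  row 1 [000001]: F1=1 F2=0 (differ) -> 1
  row 2 [000010]: F1=1 F2=1 -> 0
  row 3 [000011]: F1=1 F2=0 (differ) -> 1
  row 4 [000100]: F1=1 F2=1 -> 0
  (every remaining row is evaluated the same way; all 64 results are listed next)
Full result column, 8 rows per line (p,q,r fixed per line; s,t,u runs 000..111 left to right):
  rows 0-7 [p,q,r=000]: 01010000  (ones: 2)
  rows 8-15 [p,q,r=001]: 01010101  (ones: 4)
  rows 16-23 [p,q,r=010]: 00000000  (ones: 0)
  rows 24-31 [p,q,r=011]: 00000000  (ones: 0)
  rows 32-39 [p,q,r=100]: 01010101  (ones: 4)
  rows 40-47 [p,q,r=101]: 01010000  (ones: 2)
  rows 48-55 [p,q,r=110]: 00000000  (ones: 0)
  rows 56-63 [p,q,r=111]: 00000000  (ones: 0)
Disagreements = 2+4+0+0+4+2+0+0 = 12

12


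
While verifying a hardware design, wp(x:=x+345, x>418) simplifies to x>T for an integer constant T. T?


Formula: wp(x:=E, P) = P[E/x] (substitute E for x in postcondition)
Step 1: Postcondition: x>418
Step 2: Substitute x+345 for x: x+345>418
Step 3: Solve for x: x > 418-345 = 73

73


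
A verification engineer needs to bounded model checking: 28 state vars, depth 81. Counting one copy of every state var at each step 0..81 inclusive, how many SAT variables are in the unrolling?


BMC unrolls to depth k, creating one copy of each state var for steps 0..k.
Step count = 81 + 1 = 82 (steps 0 through 81)
Vars per step = 28
Total = 28 * 82 = 2296

2296


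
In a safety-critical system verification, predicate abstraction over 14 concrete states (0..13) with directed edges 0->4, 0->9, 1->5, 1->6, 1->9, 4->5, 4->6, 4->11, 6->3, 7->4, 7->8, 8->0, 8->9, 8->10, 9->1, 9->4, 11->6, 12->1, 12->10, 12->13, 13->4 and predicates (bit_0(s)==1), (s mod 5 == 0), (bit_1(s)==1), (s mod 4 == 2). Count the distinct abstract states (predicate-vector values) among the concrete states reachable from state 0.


BFS from 0:
Concrete reachable: {0, 1, 3, 4, 5, 6, 9, 11}
Abstract via predicates (bit_0(s)==1), (s mod 5 == 0), (bit_1(s)==1), (s mod 4 == 2):
  (0,0,0,0) <- {4}
  (0,0,1,1) <- {6}
  (0,1,0,0) <- {0}
  (1,0,0,0) <- {1, 9}
  (1,0,1,0) <- {3, 11}
  (1,1,0,0) <- {5}
Distinct abstract states = 6

6


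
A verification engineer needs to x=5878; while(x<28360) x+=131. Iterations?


Step 1: x goes from 5878 toward 28360 by 131; the body runs while x<28360, so iterations = ceil((bound-start)/step)
Step 2: Distance=22482
Step 3: ceil(22482/131)=172

172


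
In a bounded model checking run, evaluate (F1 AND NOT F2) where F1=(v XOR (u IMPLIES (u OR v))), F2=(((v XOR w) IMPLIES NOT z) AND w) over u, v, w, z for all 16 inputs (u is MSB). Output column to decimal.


F1 = (v XOR (u IMPLIES (u OR v)))
F2 = (((v XOR w) IMPLIES NOT z) AND w)
Counterexample to F1=>F2 is where F1=1 and F2=0.
Evaluate each row (bits = u,v,w,z, MSB first):
  row 0 [0000]: F1=1 F2=0 -> F1&~F2 -> 1
  row 1 [0001]: F1=1 F2=0 -> F1&~F2 -> 1
  row 2 [0010]: F1=1 F2=1 -> F1&~F2 -> 0
  row 3 [0011]: F1=1 F2=0 -> F1&~F2 -> 1
  row 4 [0100]: F1=0 F2=0 -> F1&~F2 -> 0
  row 5 [0101]: F1=0 F2=0 -> F1&~F2 -> 0
  row 6 [0110]: F1=0 F2=1 -> F1&~F2 -> 0
  row 7 [0111]: F1=0 F2=1 -> F1&~F2 -> 0
  row 8 [1000]: F1=1 F2=0 -> F1&~F2 -> 1
  row 9 [1001]: F1=1 F2=0 -> F1&~F2 -> 1
  row 10 [1010]: F1=1 F2=1 -> F1&~F2 -> 0
  row 11 [1011]: F1=1 F2=0 -> F1&~F2 -> 1
  row 12 [1100]: F1=0 F2=0 -> F1&~F2 -> 0
  row 13 [1101]: F1=0 F2=0 -> F1&~F2 -> 0
  row 14 [1110]: F1=0 F2=1 -> F1&~F2 -> 0
  row 15 [1111]: F1=0 F2=1 -> F1&~F2 -> 0
Full result column, 4 rows per line (u,v fixed per line; w,z runs 00..11 left to right):
  rows 0-3 [u,v=00]: 1101  = hex D
  rows 4-7 [u,v=01]: 0000  = hex 0
  rows 8-11 [u,v=10]: 1101  = hex D
  rows 12-15 [u,v=11]: 0000  = hex 0
Counterexample vector (row 0 .. row 15) = 1101000011010000
Output column grouped in 4s = 1101 0000 1101 0000 = 0xD0D0
Convert to decimal digit by digit (value = value*16 + digit):
  D -> 13
  13*16 + 0 = 208
  208*16 + 13 (D) = 3341
  3341*16 + 0 = 53456
Decimal = 53456

53456


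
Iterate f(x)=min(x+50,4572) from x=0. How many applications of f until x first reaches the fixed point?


Step 1: x=0, cap=4572, increment=50
Step 2: x grows by 50 each step until capped at 4572; fixed point is x=4572
Step 3: iterations = ceil(4572/50) = 92

92


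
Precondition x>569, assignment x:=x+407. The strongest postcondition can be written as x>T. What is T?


Formula: sp(P, x:=E) = exists old_x. (x = E[old_x/x]) AND P[old_x/x] (old_x is the value of x before the assignment; eliminate old_x by solving x = E[old_x/x] for old_x)
Step 1: Precondition P: x>569, i.e. old_x > 569
Step 2: Assignment gives x = old_x + 407, so old_x = x - 407
Step 3: Substitute into P: x - 407 > 569
Step 4: Simplify: x > 569+407 = 976

976


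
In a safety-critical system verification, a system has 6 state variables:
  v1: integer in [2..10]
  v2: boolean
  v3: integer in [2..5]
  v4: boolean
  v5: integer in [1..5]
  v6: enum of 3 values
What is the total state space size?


State space = product of domain sizes of all variables.
Domain sizes:
  v1 (integer in [2..10]): 9
  v2 (boolean): 2
  v3 (integer in [2..5]): 4
  v4 (boolean): 2
  v5 (integer in [1..5]): 5
  v6 (enum of 3 values): 3
Product = 9 * 2 * 4 * 2 * 5 * 3 = 2160

2160


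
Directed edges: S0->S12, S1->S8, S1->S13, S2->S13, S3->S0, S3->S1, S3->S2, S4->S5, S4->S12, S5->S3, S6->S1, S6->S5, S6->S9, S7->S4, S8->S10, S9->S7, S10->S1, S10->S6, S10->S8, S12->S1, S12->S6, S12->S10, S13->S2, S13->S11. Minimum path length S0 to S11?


BFS layer-by-layer from S0:
  dist 0: {S0}
  dist 1: {S12}
  dist 2: {S1, S6, S10}
  dist 3: {S5, S8, S9, S13}
  dist 4: {S2, S3, S7, S11}
  -> S11 reached at distance 4
Shortest path length = 4

4


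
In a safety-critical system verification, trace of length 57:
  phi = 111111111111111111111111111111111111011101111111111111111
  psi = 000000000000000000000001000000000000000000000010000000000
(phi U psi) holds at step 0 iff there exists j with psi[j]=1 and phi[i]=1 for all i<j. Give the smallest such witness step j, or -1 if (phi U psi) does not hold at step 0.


(phi U psi) at 0: need smallest j with psi[j]=1 and phi[i]=1 for all i in [0,j).
Scan from step 0:
  step 0: phi=1, psi=0 -> continue
  step 1: phi=1, psi=0 -> continue
  step 2: phi=1, psi=0 -> continue
  step 3: phi=1, psi=0 -> continue
  step 23: psi=1 and phi held for [0,23) -> witness found
Witness step = 23

23


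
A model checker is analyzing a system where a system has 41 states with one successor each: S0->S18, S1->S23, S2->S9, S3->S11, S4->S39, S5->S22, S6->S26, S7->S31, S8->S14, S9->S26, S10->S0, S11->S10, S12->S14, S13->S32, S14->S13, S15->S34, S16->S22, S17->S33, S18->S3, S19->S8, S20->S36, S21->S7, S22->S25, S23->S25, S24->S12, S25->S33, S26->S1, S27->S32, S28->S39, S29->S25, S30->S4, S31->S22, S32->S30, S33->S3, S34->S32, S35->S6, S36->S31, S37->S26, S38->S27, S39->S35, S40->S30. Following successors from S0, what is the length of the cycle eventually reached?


Trace from S0 until a state repeats:
  S0 -> S18 -> S3 -> S11 -> S10 -> S0
S0 first seen at step 0, revisited at step 5.
Cycle length = 5 - 0 = 5

5


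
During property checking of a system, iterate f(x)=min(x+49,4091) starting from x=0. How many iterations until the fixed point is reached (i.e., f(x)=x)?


Step 1: x=0, cap=4091, increment=49
Step 2: x grows by 49 each step until capped at 4091; fixed point is x=4091
Step 3: iterations = ceil(4091/49) = 84

84


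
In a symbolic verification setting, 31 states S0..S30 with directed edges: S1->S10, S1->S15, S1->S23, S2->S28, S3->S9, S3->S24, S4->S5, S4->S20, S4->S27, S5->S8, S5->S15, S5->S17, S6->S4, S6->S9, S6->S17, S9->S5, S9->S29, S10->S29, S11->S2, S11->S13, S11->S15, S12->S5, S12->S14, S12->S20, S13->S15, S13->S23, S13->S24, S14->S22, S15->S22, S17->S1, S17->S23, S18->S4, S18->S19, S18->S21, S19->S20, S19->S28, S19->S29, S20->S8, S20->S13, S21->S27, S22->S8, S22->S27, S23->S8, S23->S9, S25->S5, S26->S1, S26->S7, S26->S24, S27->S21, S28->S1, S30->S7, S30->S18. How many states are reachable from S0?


BFS from S0:
  layer 0: {S0}
Reachable set: {S0}
Count = 1

1


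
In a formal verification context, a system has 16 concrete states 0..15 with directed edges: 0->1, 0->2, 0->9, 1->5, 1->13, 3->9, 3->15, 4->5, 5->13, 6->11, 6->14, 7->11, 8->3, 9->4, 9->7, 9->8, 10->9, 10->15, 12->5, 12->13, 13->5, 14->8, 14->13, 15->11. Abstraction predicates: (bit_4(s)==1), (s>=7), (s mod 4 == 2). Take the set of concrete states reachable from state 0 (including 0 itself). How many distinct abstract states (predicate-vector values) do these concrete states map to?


BFS from 0:
Concrete reachable: {0, 1, 2, 3, 4, 5, 7, 8, 9, 11, 13, 15}
Abstract via predicates (bit_4(s)==1), (s>=7), (s mod 4 == 2):
  (0,0,0) <- {0, 1, 3, 4, 5}
  (0,0,1) <- {2}
  (0,1,0) <- {7, 8, 9, 11, 13, 15}
Distinct abstract states = 3

3


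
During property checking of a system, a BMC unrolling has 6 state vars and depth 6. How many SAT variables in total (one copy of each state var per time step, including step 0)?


BMC unrolls to depth k, creating one copy of each state var for steps 0..k.
Step count = 6 + 1 = 7 (steps 0 through 6)
Vars per step = 6
Total = 6 * 7 = 42

42


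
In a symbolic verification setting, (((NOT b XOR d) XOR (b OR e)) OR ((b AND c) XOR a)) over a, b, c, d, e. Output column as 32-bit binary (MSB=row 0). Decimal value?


Formula: (((NOT b XOR d) XOR (b OR e)) OR ((b AND c) XOR a)) over a, b, c, d, e (32 rows)
Evaluate each row (bits = a,b,c,d,e, MSB first):
  row 0 [00000]: (((NOT 0 XOR 0) XOR (0 OR 0)) OR ((0 AND 0) XOR 0)) -> 1
  row 1 [00001]: (((NOT 0 XOR 0) XOR (0 OR 1)) OR ((0 AND 0) XOR 0)) -> 0
  row 2 [00010]: (((NOT 0 XOR 1) XOR (0 OR 0)) OR ((0 AND 0) XOR 0)) -> 0
  row 3 [00011]: (((NOT 0 XOR 1) XOR (0 OR 1)) OR ((0 AND 0) XOR 0)) -> 1
  row 4 [00100]: (((NOT 0 XOR 0) XOR (0 OR 0)) OR ((0 AND 1) XOR 0)) -> 1
  row 5 [00101]: (((NOT 0 XOR 0) XOR (0 OR 1)) OR ((0 AND 1) XOR 0)) -> 0
  row 6 [00110]: (((NOT 0 XOR 1) XOR (0 OR 0)) OR ((0 AND 1) XOR 0)) -> 0
  row 7 [00111]: (((NOT 0 XOR 1) XOR (0 OR 1)) OR ((0 AND 1) XOR 0)) -> 1
  row 8 [01000]: (((NOT 1 XOR 0) XOR (1 OR 0)) OR ((1 AND 0) XOR 0)) -> 1
  row 9 [01001]: (((NOT 1 XOR 0) XOR (1 OR 1)) OR ((1 AND 0) XOR 0)) -> 1
  row 10 [01010]: (((NOT 1 XOR 1) XOR (1 OR 0)) OR ((1 AND 0) XOR 0)) -> 0
  row 11 [01011]: (((NOT 1 XOR 1) XOR (1 OR 1)) OR ((1 AND 0) XOR 0)) -> 0
  row 12 [01100]: (((NOT 1 XOR 0) XOR (1 OR 0)) OR ((1 AND 1) XOR 0)) -> 1
  row 13 [01101]: (((NOT 1 XOR 0) XOR (1 OR 1)) OR ((1 AND 1) XOR 0)) -> 1
  row 14 [01110]: (((NOT 1 XOR 1) XOR (1 OR 0)) OR ((1 AND 1) XOR 0)) -> 1
  row 15 [01111]: (((NOT 1 XOR 1) XOR (1 OR 1)) OR ((1 AND 1) XOR 0)) -> 1
  row 16 [10000]: (((NOT 0 XOR 0) XOR (0 OR 0)) OR ((0 AND 0) XOR 1)) -> 1
  row 17 [10001]: (((NOT 0 XOR 0) XOR (0 OR 1)) OR ((0 AND 0) XOR 1)) -> 1
  row 18 [10010]: (((NOT 0 XOR 1) XOR (0 OR 0)) OR ((0 AND 0) XOR 1)) -> 1
  row 19 [10011]: (((NOT 0 XOR 1) XOR (0 OR 1)) OR ((0 AND 0) XOR 1)) -> 1
  row 20 [10100]: (((NOT 0 XOR 0) XOR (0 OR 0)) OR ((0 AND 1) XOR 1)) -> 1
  row 21 [10101]: (((NOT 0 XOR 0) XOR (0 OR 1)) OR ((0 AND 1) XOR 1)) -> 1
  row 22 [10110]: (((NOT 0 XOR 1) XOR (0 OR 0)) OR ((0 AND 1) XOR 1)) -> 1
  row 23 [10111]: (((NOT 0 XOR 1) XOR (0 OR 1)) OR ((0 AND 1) XOR 1)) -> 1
  row 24 [11000]: (((NOT 1 XOR 0) XOR (1 OR 0)) OR ((1 AND 0) XOR 1)) -> 1
  row 25 [11001]: (((NOT 1 XOR 0) XOR (1 OR 1)) OR ((1 AND 0) XOR 1)) -> 1
  row 26 [11010]: (((NOT 1 XOR 1) XOR (1 OR 0)) OR ((1 AND 0) XOR 1)) -> 1
  row 27 [11011]: (((NOT 1 XOR 1) XOR (1 OR 1)) OR ((1 AND 0) XOR 1)) -> 1
  row 28 [11100]: (((NOT 1 XOR 0) XOR (1 OR 0)) OR ((1 AND 1) XOR 1)) -> 1
  row 29 [11101]: (((NOT 1 XOR 0) XOR (1 OR 1)) OR ((1 AND 1) XOR 1)) -> 1
  row 30 [11110]: (((NOT 1 XOR 1) XOR (1 OR 0)) OR ((1 AND 1) XOR 1)) -> 0
  row 31 [11111]: (((NOT 1 XOR 1) XOR (1 OR 1)) OR ((1 AND 1) XOR 1)) -> 0
Full result column, 4 rows per line (a,b,c fixed per line; d,e runs 00..11 left to right):
  rows 0-3 [a,b,c=000]: 1001  = hex 9
  rows 4-7 [a,b,c=001]: 1001  = hex 9
  rows 8-11 [a,b,c=010]: 1100  = hex C
  rows 12-15 [a,b,c=011]: 1111  = hex F
  rows 16-19 [a,b,c=100]: 1111  = hex F
  rows 20-23 [a,b,c=101]: 1111  = hex F
  rows 24-27 [a,b,c=110]: 1111  = hex F
  rows 28-31 [a,b,c=111]: 1100  = hex C
Output column (row 0 .. row 31) = 10011001110011111111111111111100
Output column grouped in 4s = 1001 1001 1100 1111 1111 1111 1111 1100 = 0x99CFFFFC
Convert to decimal digit by digit (value = value*16 + digit):
  9 -> 9
  9*16 + 9 = 153
  153*16 + 12 (C) = 2460
  2460*16 + 15 (F) = 39375
  39375*16 + 15 (F) = 630015
  630015*16 + 15 (F) = 10080255
  10080255*16 + 15 (F) = 161284095
  161284095*16 + 12 (C) = 2580545532
Decimal = 2580545532

2580545532
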